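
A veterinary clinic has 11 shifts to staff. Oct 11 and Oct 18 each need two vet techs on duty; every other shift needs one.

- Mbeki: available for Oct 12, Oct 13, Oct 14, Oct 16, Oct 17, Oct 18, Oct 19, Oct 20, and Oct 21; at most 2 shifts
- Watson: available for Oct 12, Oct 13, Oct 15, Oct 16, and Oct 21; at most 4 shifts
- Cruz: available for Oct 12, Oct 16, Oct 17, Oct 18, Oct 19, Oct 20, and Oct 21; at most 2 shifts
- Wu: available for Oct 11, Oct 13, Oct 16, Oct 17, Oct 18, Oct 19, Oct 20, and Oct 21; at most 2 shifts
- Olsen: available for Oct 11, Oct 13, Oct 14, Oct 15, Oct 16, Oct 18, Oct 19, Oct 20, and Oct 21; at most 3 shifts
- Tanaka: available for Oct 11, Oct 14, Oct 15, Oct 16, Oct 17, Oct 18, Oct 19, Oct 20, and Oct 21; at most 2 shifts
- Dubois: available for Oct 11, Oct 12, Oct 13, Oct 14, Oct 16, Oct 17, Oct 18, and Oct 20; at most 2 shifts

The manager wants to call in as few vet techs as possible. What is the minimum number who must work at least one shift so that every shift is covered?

13 slots to fill and no one can take more than 4, so at least ⌈13/4⌉ = 4 vet techs are needed.
Any 4 vet techs together have capacity at most 4+3+2+2 = 11 < 13 slots, so 4 can never suffice.
Mbeki, Watson, Cruz, Wu, and Olsen alone can cover everything: Oct 11→Wu+Olsen, Oct 12→Mbeki, Oct 13→Watson, Oct 14→Mbeki, Oct 15→Watson, Oct 16→Watson, Oct 17→Cruz, Oct 18→Wu+Olsen, Oct 19→Cruz, Oct 20→Olsen, Oct 21→Watson.

5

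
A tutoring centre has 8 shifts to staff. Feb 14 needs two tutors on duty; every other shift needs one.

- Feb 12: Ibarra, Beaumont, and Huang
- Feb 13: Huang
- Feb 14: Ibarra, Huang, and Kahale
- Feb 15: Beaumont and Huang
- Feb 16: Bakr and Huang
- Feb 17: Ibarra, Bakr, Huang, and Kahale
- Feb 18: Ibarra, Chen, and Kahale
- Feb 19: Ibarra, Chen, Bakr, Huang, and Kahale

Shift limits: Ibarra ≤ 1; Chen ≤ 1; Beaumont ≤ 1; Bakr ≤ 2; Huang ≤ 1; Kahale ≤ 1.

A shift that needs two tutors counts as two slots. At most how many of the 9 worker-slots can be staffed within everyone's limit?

Total capacity across all tutors is 1+1+1+2+1+1 = 7, and 9 slots are needed, so at most 7 can be filled.
An assignment achieving 7: Feb 12→Ibarra, Feb 13→Huang, Feb 14→Kahale, Feb 15→Beaumont, Feb 16→Bakr, Feb 17→Bakr, Feb 18→Chen.
Loads: Ibarra 1/1, Chen 1/1, Beaumont 1/1, Bakr 2/2, Huang 1/1, Kahale 1/1.

7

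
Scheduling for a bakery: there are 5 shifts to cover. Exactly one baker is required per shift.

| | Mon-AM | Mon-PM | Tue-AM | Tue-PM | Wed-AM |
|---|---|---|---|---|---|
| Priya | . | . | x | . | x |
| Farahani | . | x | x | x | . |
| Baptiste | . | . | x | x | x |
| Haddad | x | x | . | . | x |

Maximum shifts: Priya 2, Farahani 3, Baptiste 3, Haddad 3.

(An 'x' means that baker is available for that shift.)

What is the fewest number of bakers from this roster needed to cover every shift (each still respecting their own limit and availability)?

2

5 slots to fill and no one can take more than 3, so at least ⌈5/3⌉ = 2 bakers are needed.
Farahani and Haddad alone can cover everything: Mon-AM→Haddad, Mon-PM→Farahani, Tue-AM→Farahani, Tue-PM→Farahani, Wed-AM→Haddad.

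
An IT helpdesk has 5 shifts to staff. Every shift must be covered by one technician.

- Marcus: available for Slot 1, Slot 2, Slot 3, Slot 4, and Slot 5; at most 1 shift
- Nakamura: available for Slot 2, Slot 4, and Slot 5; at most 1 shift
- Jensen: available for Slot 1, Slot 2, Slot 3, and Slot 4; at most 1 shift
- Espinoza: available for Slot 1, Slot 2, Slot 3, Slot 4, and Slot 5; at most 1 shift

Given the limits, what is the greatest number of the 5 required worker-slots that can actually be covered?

Total capacity across all technicians is 1+1+1+1 = 4, and 5 slots are needed, so at most 4 can be filled.
An assignment achieving 4: Slot 1→Marcus, Slot 2→Espinoza, Slot 3→Jensen, Slot 5→Nakamura.
Loads: Marcus 1/1, Nakamura 1/1, Jensen 1/1, Espinoza 1/1.

4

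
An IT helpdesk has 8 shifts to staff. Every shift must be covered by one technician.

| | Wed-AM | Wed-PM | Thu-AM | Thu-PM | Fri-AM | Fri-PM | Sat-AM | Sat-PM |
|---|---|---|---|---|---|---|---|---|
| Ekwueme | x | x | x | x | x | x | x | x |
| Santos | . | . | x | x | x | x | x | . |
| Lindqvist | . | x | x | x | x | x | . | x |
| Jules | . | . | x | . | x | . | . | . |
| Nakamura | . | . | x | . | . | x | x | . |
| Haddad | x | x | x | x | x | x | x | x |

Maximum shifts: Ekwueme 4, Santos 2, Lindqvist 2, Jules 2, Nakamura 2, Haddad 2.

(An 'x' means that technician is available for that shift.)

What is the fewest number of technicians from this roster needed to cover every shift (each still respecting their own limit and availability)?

3

8 slots to fill and no one can take more than 4, so at least ⌈8/4⌉ = 2 technicians are needed.
Any 2 technicians together have capacity at most 4+2 = 6 < 8 slots, so 2 can never suffice.
Ekwueme, Santos, and Lindqvist alone can cover everything: Wed-AM→Ekwueme, Wed-PM→Ekwueme, Thu-AM→Santos, Thu-PM→Santos, Fri-AM→Lindqvist, Fri-PM→Lindqvist, Sat-AM→Ekwueme, Sat-PM→Ekwueme.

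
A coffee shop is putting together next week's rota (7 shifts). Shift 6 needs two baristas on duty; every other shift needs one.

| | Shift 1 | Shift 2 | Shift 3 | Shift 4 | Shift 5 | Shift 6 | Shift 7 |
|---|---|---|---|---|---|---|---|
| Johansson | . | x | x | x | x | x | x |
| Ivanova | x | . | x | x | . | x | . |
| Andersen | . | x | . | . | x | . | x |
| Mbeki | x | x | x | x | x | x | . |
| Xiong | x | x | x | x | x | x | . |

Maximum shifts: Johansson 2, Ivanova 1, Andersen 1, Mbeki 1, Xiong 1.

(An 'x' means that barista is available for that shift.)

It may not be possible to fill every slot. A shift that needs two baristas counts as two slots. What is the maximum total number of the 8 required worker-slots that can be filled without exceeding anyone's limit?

6

Total capacity across all baristas is 2+1+1+1+1 = 6, and 8 slots are needed, so at most 6 can be filled.
An assignment achieving 6: Shift 1→Ivanova, Shift 2→Johansson, Shift 3→Mbeki, Shift 4→Xiong, Shift 5→Andersen, Shift 7→Johansson.
Loads: Johansson 2/2, Ivanova 1/1, Andersen 1/1, Mbeki 1/1, Xiong 1/1.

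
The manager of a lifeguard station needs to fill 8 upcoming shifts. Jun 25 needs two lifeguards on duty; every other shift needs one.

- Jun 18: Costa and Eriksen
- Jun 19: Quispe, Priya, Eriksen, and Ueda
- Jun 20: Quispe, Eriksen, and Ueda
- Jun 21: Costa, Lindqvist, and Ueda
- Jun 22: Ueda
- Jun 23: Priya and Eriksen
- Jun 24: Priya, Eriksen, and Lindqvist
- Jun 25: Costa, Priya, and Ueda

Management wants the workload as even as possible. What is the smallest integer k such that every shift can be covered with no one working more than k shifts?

2

With 6 lifeguards and 9 worker-slots to fill, someone must work at least ⌈9/6⌉ = 2 shifts, so k ≥ 2.
k = 2 works: Jun 18→Costa, Jun 19→Quispe, Jun 20→Quispe, Jun 21→Costa, Jun 22→Ueda, Jun 23→Priya, Jun 24→Eriksen, Jun 25→Priya+Ueda.
Loads: Costa 2, Quispe 2, Priya 2, Eriksen 1, Lindqvist 0, Ueda 2 — all ≤ 2.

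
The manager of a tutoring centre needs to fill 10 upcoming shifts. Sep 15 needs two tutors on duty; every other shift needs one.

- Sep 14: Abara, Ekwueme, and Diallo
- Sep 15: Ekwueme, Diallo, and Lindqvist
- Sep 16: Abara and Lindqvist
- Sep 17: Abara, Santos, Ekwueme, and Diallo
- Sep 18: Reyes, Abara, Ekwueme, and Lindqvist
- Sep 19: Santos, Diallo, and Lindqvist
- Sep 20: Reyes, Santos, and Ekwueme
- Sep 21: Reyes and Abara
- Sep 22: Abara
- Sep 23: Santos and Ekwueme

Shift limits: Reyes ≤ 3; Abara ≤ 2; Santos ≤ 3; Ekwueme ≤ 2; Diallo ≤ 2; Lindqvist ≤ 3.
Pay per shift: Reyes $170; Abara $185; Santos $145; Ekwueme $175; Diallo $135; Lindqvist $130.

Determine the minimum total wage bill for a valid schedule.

$1620

Sep 22 can only be covered by Abara, so that assignment is forced.
Picking the cheapest available tutor for each shift independently would cost $1570, but that ignores the shift limits.
An optimal schedule: Sep 14→Diallo, Sep 15→Lindqvist+Diallo, Sep 16→Lindqvist, Sep 17→Santos, Sep 18→Reyes, Sep 19→Lindqvist, Sep 20→Santos, Sep 21→Reyes, Sep 22→Abara, Sep 23→Santos.
Total: 135 + 130 + 135 + 130 + 145 + 170 + 130 + 145 + 170 + 185 + 145 = $1620.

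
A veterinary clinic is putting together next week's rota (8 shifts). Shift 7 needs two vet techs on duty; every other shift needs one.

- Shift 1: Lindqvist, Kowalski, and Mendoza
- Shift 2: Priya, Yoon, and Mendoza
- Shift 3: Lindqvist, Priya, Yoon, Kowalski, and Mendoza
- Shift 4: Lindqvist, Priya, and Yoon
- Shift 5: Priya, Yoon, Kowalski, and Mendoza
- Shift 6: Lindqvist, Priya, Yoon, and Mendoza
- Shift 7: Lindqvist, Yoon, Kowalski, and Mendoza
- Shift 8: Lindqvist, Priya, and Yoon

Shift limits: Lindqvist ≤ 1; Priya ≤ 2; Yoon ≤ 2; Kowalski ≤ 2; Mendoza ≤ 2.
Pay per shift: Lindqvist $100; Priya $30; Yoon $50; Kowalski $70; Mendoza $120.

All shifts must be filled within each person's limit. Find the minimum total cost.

$640

Picking the cheapest available vet tech for each shift independently would cost $370, but that ignores the shift limits.
An optimal schedule: Shift 1→Lindqvist, Shift 2→Priya, Shift 3→Kowalski, Shift 4→Priya, Shift 5→Yoon, Shift 6→Mendoza, Shift 7→Kowalski+Mendoza, Shift 8→Yoon.
Total: 100 + 30 + 70 + 30 + 50 + 120 + 70 + 120 + 50 = $640.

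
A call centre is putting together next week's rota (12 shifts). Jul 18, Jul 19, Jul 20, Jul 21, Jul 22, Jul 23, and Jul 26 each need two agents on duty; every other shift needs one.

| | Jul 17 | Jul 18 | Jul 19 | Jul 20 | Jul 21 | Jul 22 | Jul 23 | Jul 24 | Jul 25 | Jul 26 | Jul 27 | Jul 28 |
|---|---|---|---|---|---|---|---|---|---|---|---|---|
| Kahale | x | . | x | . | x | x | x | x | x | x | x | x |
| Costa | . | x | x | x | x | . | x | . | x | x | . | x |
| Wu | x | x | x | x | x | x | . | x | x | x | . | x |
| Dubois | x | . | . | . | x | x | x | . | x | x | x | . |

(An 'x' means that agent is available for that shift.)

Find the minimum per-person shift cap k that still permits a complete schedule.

5

With 4 agents and 19 worker-slots to fill, someone must work at least ⌈19/4⌉ = 5 shifts, so k ≥ 5.
k = 5 works: Jul 17→Kahale, Jul 18→Costa+Wu, Jul 19→Kahale+Costa, Jul 20→Costa+Wu, Jul 21→Wu+Dubois, Jul 22→Kahale+Wu, Jul 23→Costa+Dubois, Jul 24→Kahale, Jul 25→Dubois, Jul 26→Wu+Dubois, Jul 27→Kahale, Jul 28→Costa.
Loads: Kahale 5, Costa 5, Wu 5, Dubois 4 — all ≤ 5.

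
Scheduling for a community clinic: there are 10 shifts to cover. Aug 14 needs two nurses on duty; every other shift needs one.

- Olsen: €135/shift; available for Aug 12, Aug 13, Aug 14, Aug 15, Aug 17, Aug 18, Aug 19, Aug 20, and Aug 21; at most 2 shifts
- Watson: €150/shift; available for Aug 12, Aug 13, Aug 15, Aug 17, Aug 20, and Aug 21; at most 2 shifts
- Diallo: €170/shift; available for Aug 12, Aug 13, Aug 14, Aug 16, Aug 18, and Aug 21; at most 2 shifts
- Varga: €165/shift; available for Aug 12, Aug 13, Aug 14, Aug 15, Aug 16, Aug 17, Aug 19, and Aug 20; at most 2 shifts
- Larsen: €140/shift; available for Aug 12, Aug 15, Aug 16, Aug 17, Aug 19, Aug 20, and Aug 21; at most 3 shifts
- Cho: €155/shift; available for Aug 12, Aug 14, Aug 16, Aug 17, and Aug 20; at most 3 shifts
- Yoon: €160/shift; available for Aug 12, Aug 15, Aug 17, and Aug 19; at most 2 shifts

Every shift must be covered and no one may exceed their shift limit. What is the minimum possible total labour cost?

€1615

Picking the cheapest available nurse for each shift independently would cost €1510, but that ignores the shift limits.
An optimal schedule: Aug 12→Yoon, Aug 13→Watson, Aug 14→Olsen+Cho, Aug 15→Watson, Aug 16→Larsen, Aug 17→Cho, Aug 18→Olsen, Aug 19→Larsen, Aug 20→Cho, Aug 21→Larsen.
Total: 160 + 150 + 135 + 155 + 150 + 140 + 155 + 135 + 140 + 155 + 140 = €1615.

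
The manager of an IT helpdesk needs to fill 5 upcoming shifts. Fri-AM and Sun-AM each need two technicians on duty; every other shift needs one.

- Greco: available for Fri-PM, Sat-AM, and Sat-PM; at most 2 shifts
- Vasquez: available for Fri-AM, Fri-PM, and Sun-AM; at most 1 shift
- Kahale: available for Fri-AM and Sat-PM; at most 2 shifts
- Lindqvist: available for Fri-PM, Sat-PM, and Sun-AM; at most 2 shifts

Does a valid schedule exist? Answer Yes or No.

No

Total capacity is 7 and 7 slots are needed, so capacity alone doesn't rule it out.
Shifts {Fri-AM, Sun-AM} need 4 worker-slots in total, but the technicians available for any of those shifts (Vasquez, Kahale, and Lindqvist) can supply at most 3 among them. So no valid schedule exists.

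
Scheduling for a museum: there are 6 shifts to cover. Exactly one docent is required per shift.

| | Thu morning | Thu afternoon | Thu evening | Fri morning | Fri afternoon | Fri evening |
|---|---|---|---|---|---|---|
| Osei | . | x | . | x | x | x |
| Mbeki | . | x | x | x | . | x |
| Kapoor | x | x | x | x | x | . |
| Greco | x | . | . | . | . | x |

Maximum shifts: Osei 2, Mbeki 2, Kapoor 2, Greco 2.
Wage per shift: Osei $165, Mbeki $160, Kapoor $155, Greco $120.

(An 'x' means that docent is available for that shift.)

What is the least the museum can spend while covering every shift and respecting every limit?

Picking the cheapest available docent for each shift independently would cost $860, but that ignores the shift limits.
An optimal schedule: Thu morning→Greco, Thu afternoon→Mbeki, Thu evening→Kapoor, Fri morning→Mbeki, Fri afternoon→Kapoor, Fri evening→Greco.
Total: 120 + 160 + 155 + 160 + 155 + 120 = $870.

$870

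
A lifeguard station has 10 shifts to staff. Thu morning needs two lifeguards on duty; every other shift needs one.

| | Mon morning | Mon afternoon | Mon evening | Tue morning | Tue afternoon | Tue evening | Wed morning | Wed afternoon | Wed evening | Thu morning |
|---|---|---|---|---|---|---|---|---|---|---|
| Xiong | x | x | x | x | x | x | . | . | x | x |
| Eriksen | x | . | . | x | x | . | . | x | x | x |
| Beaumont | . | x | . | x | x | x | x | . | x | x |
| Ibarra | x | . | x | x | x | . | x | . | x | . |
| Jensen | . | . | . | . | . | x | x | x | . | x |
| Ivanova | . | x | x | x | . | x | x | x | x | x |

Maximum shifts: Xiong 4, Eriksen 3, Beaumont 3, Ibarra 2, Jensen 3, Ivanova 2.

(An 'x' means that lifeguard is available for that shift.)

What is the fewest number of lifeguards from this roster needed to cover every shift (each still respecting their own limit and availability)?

11 slots to fill and no one can take more than 4, so at least ⌈11/4⌉ = 3 lifeguards are needed.
Any 3 lifeguards together have capacity at most 4+3+3 = 10 < 11 slots, so 3 can never suffice.
Xiong, Eriksen, Beaumont, and Ibarra alone can cover everything: Mon morning→Xiong, Mon afternoon→Xiong, Mon evening→Xiong, Tue morning→Eriksen, Tue afternoon→Beaumont, Tue evening→Xiong, Wed morning→Beaumont, Wed afternoon→Eriksen, Wed evening→Ibarra, Thu morning→Eriksen+Beaumont.

4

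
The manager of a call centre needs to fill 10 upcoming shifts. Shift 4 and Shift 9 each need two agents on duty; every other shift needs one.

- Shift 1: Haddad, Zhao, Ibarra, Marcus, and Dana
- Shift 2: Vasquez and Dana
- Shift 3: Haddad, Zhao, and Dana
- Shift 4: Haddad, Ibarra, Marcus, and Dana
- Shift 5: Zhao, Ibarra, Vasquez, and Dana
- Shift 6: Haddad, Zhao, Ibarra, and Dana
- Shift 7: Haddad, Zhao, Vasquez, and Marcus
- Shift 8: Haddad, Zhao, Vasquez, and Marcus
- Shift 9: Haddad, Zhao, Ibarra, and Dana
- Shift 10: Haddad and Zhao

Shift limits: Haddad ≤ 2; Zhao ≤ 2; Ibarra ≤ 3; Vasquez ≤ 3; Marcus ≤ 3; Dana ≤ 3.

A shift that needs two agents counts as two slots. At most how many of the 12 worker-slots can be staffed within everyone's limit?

12

Total capacity across all agents is 2+2+3+3+3+3 = 16, and 12 slots are needed, so at most 12 can be filled.
An assignment achieving 12: Shift 1→Ibarra, Shift 2→Vasquez, Shift 3→Haddad, Shift 4→Ibarra+Marcus, Shift 5→Zhao, Shift 6→Zhao, Shift 7→Vasquez, Shift 8→Vasquez, Shift 9→Ibarra+Dana, Shift 10→Haddad.
Loads: Haddad 2/2, Zhao 2/2, Ibarra 3/3, Vasquez 3/3, Marcus 1/3, Dana 1/3.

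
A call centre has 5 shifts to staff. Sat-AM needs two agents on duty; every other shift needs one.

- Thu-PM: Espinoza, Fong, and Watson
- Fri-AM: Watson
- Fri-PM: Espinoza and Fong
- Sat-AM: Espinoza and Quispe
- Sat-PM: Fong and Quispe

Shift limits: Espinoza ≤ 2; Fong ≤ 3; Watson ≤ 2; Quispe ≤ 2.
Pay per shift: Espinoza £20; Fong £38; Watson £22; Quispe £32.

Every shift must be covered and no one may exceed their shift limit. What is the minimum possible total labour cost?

Fri-AM can only be covered by Watson, so that assignment is forced.
Sat-AM can only be covered by Espinoza and Quispe, so that assignment is forced.
Picking the cheapest available agent for each shift independently would cost £146, but that ignores the shift limits.
An optimal schedule: Thu-PM→Watson, Fri-AM→Watson, Fri-PM→Espinoza, Sat-AM→Espinoza+Quispe, Sat-PM→Quispe.
Total: 22 + 22 + 20 + 20 + 32 + 32 = £148.

£148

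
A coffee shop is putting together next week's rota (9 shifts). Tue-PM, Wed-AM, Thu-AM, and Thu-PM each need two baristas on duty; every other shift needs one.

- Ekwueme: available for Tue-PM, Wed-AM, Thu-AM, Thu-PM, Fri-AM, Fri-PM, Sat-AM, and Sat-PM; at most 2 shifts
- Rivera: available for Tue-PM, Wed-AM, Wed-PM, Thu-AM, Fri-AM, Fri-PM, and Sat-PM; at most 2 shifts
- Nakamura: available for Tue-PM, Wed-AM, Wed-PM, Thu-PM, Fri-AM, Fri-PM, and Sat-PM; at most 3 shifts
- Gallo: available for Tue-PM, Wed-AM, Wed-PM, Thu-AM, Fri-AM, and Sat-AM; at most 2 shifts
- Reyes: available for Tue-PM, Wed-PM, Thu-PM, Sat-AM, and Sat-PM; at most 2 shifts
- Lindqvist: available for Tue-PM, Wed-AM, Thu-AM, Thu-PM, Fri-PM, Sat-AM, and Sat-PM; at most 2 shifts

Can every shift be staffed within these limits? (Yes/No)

Yes

One valid schedule: Tue-PM→Nakamura+Reyes, Wed-AM→Nakamura+Lindqvist, Wed-PM→Rivera, Thu-AM→Gallo+Lindqvist, Thu-PM→Nakamura+Reyes, Fri-AM→Ekwueme, Fri-PM→Ekwueme, Sat-AM→Gallo, Sat-PM→Rivera.
Loads: Ekwueme 2/2, Rivera 2/2, Nakamura 3/3, Gallo 2/2, Reyes 2/2, Lindqvist 2/2 — all within limits.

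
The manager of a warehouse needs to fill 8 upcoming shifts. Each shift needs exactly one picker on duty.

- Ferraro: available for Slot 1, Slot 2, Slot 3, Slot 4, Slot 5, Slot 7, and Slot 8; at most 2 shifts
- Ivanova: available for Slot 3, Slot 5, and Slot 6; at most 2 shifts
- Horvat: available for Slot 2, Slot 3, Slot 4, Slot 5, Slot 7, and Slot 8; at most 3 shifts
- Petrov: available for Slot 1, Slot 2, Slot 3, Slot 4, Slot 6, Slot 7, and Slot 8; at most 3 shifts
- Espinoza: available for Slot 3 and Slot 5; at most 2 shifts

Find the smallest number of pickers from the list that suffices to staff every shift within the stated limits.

8 slots to fill and no one can take more than 3, so at least ⌈8/3⌉ = 3 pickers are needed.
Ferraro, Horvat, and Petrov alone can cover everything: Slot 1→Ferraro, Slot 2→Horvat, Slot 3→Horvat, Slot 4→Horvat, Slot 5→Ferraro, Slot 6→Petrov, Slot 7→Petrov, Slot 8→Petrov.

3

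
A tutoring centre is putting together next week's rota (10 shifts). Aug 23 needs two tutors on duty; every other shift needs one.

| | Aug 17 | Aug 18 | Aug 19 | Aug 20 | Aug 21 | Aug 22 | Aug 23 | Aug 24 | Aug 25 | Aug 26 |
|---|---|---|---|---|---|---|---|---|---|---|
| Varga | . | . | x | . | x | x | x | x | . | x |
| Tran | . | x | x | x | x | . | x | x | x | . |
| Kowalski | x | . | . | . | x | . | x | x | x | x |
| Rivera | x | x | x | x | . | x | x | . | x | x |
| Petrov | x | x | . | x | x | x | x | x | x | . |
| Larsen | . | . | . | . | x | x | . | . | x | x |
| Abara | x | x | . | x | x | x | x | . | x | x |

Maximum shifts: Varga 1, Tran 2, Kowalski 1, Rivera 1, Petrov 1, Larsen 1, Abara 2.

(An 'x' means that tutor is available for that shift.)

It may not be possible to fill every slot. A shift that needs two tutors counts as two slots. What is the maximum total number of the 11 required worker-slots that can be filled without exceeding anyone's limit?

Total capacity across all tutors is 1+2+1+1+1+1+2 = 9, and 11 slots are needed, so at most 9 can be filled.
An assignment achieving 9: Aug 17→Kowalski, Aug 18→Tran, Aug 19→Varga, Aug 20→Tran, Aug 21→Abara, Aug 22→Rivera, Aug 23→Abara, Aug 24→Petrov, Aug 26→Larsen.
Loads: Varga 1/1, Tran 2/2, Kowalski 1/1, Rivera 1/1, Petrov 1/1, Larsen 1/1, Abara 2/2.

9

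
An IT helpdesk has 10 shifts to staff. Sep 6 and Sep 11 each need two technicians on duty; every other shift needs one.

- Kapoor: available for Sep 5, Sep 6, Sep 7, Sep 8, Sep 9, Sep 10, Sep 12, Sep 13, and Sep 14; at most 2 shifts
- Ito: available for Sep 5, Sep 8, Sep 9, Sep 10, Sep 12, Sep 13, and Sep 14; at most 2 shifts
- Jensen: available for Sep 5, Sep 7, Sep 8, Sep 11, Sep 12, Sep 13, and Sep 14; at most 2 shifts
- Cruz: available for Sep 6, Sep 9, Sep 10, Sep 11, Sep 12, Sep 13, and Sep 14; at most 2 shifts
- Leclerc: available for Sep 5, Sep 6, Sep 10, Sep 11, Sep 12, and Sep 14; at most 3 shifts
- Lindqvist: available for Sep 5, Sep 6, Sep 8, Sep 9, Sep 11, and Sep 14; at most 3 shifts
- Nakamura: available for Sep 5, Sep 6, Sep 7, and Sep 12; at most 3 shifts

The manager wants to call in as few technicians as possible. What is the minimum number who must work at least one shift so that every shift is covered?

12 slots to fill and no one can take more than 3, so at least ⌈12/3⌉ = 4 technicians are needed.
Any 4 technicians together have capacity at most 3+3+3+2 = 11 < 12 slots, so 4 can never suffice.
Kapoor, Ito, Jensen, Leclerc, and Lindqvist alone can cover everything: Sep 5→Lindqvist, Sep 6→Kapoor+Leclerc, Sep 7→Kapoor, Sep 8→Lindqvist, Sep 9→Ito, Sep 10→Ito, Sep 11→Jensen+Leclerc, Sep 12→Leclerc, Sep 13→Jensen, Sep 14→Lindqvist.

5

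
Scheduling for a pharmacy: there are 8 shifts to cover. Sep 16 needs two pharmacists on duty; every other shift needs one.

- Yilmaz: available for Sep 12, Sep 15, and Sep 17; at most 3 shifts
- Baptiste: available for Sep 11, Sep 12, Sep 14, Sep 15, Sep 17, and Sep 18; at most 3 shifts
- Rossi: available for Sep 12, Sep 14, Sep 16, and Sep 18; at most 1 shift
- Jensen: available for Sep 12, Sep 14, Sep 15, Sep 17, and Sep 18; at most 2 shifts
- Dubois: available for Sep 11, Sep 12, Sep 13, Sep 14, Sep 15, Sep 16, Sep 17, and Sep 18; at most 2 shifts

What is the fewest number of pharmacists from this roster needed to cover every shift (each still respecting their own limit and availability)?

9 slots to fill and no one can take more than 3, so at least ⌈9/3⌉ = 3 pharmacists are needed.
Any 3 pharmacists together have capacity at most 3+3+2 = 8 < 9 slots, so 3 can never suffice.
Yilmaz, Baptiste, Rossi, and Dubois alone can cover everything: Sep 11→Baptiste, Sep 12→Yilmaz, Sep 13→Dubois, Sep 14→Baptiste, Sep 15→Yilmaz, Sep 16→Rossi+Dubois, Sep 17→Yilmaz, Sep 18→Baptiste.

4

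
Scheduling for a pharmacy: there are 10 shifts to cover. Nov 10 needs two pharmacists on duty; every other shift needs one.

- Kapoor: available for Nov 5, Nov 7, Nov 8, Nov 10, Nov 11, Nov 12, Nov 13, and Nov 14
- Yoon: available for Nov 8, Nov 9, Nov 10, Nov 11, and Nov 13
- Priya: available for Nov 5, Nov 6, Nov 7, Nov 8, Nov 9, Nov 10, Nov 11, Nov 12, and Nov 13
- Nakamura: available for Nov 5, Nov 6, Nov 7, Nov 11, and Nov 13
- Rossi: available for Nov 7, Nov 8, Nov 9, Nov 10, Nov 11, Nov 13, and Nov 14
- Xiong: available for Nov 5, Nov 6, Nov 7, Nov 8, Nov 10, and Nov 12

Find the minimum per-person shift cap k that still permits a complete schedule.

2

With 6 pharmacists and 11 worker-slots to fill, someone must work at least ⌈11/6⌉ = 2 shifts, so k ≥ 2.
k = 2 works: Nov 5→Priya, Nov 6→Priya, Nov 7→Nakamura, Nov 8→Yoon, Nov 9→Yoon, Nov 10→Rossi+Xiong, Nov 11→Nakamura, Nov 12→Kapoor, Nov 13→Rossi, Nov 14→Kapoor.
Loads: Kapoor 2, Yoon 2, Priya 2, Nakamura 2, Rossi 2, Xiong 1 — all ≤ 2.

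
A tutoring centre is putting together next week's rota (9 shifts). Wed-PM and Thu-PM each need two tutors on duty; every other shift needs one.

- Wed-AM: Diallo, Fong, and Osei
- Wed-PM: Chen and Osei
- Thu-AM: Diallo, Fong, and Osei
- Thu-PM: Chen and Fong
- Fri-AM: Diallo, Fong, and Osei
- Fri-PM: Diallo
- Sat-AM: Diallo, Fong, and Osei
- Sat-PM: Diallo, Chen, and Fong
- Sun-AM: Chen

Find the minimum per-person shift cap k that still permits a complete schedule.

With 4 tutors and 11 worker-slots to fill, someone must work at least ⌈11/4⌉ = 3 shifts, so k ≥ 3.
k = 3 works: Wed-AM→Diallo, Wed-PM→Chen+Osei, Thu-AM→Diallo, Thu-PM→Chen+Fong, Fri-AM→Fong, Fri-PM→Diallo, Sat-AM→Osei, Sat-PM→Fong, Sun-AM→Chen.
Loads: Diallo 3, Chen 3, Fong 3, Osei 2 — all ≤ 3.

3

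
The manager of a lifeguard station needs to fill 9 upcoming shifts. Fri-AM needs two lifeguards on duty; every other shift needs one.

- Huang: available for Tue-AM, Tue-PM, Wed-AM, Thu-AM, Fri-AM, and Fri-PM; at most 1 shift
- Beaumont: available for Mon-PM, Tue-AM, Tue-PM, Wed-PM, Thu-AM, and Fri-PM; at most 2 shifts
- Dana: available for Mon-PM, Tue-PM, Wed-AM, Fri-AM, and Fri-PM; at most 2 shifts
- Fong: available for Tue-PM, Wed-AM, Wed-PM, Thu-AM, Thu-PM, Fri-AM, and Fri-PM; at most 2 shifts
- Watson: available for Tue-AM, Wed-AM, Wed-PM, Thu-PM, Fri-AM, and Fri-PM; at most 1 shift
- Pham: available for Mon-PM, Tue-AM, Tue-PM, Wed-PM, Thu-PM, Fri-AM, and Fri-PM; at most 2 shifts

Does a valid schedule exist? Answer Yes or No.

One valid schedule: Mon-PM→Beaumont, Tue-AM→Beaumont, Tue-PM→Dana, Wed-AM→Dana, Wed-PM→Fong, Thu-AM→Huang, Thu-PM→Fong, Fri-AM→Watson+Pham, Fri-PM→Pham.
Loads: Huang 1/1, Beaumont 2/2, Dana 2/2, Fong 2/2, Watson 1/1, Pham 2/2 — all within limits.

Yes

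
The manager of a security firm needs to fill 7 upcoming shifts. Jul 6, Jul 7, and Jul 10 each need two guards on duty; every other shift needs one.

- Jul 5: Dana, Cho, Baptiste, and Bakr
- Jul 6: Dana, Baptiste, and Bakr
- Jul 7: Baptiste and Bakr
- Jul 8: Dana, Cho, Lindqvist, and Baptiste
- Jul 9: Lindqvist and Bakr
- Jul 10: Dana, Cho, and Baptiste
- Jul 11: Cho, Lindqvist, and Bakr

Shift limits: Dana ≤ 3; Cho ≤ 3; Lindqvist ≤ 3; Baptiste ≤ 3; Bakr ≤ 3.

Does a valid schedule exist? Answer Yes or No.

Jul 7 can only be covered by Baptiste and Bakr, so that assignment is forced.
One valid schedule: Jul 5→Dana, Jul 6→Dana+Baptiste, Jul 7→Baptiste+Bakr, Jul 8→Cho, Jul 9→Lindqvist, Jul 10→Dana+Cho, Jul 11→Cho.
Loads: Dana 3/3, Cho 3/3, Lindqvist 1/3, Baptiste 2/3, Bakr 1/3 — all within limits.

Yes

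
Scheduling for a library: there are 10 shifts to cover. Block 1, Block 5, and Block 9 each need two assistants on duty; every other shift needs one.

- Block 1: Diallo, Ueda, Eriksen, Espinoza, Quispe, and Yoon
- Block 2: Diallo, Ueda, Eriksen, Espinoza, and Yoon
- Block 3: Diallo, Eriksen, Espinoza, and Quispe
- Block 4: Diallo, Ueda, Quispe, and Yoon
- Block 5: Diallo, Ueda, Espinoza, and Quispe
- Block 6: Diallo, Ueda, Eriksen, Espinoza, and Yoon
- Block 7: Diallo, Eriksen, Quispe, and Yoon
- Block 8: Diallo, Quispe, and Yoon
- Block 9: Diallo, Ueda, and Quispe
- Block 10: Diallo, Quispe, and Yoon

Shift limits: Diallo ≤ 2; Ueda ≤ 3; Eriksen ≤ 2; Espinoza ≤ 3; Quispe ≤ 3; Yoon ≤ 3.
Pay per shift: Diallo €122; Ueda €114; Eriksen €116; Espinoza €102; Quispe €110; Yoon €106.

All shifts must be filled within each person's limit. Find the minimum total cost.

€1412

Picking the cheapest available assistant for each shift independently would cost €1374, but that ignores the shift limits.
An optimal schedule: Block 1→Ueda+Eriksen, Block 2→Espinoza, Block 3→Espinoza, Block 4→Yoon, Block 5→Quispe+Ueda, Block 6→Espinoza, Block 7→Quispe, Block 8→Yoon, Block 9→Quispe+Ueda, Block 10→Yoon.
Total: 114 + 116 + 102 + 102 + 106 + 110 + 114 + 102 + 110 + 106 + 110 + 114 + 106 = €1412.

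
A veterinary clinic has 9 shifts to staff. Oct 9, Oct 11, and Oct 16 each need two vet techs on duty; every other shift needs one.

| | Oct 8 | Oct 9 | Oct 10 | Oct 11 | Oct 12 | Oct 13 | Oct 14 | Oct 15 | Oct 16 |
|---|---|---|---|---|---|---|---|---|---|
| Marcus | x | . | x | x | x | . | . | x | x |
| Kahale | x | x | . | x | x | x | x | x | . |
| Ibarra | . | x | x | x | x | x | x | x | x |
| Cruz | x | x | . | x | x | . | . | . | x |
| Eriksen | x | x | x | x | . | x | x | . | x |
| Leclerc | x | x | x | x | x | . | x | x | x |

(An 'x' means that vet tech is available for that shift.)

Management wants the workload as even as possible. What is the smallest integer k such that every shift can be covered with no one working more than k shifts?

With 6 vet techs and 12 worker-slots to fill, someone must work at least ⌈12/6⌉ = 2 shifts, so k ≥ 2.
k = 2 works: Oct 8→Cruz, Oct 9→Ibarra+Cruz, Oct 10→Marcus, Oct 11→Eriksen+Leclerc, Oct 12→Ibarra, Oct 13→Kahale, Oct 14→Kahale, Oct 15→Marcus, Oct 16→Eriksen+Leclerc.
Loads: Marcus 2, Kahale 2, Ibarra 2, Cruz 2, Eriksen 2, Leclerc 2 — all ≤ 2.

2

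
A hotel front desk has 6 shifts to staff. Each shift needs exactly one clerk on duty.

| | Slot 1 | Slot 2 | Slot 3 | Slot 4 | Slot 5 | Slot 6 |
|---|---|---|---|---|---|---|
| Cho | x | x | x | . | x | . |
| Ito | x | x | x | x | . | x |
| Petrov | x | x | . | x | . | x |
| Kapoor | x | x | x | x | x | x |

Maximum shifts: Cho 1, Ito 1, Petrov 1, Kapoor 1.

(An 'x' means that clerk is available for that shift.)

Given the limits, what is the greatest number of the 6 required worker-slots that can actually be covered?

4

Total capacity across all clerks is 1+1+1+1 = 4, and 6 slots are needed, so at most 4 can be filled.
An assignment achieving 4: Slot 3→Ito, Slot 4→Petrov, Slot 5→Cho, Slot 6→Kapoor.
Loads: Cho 1/1, Ito 1/1, Petrov 1/1, Kapoor 1/1.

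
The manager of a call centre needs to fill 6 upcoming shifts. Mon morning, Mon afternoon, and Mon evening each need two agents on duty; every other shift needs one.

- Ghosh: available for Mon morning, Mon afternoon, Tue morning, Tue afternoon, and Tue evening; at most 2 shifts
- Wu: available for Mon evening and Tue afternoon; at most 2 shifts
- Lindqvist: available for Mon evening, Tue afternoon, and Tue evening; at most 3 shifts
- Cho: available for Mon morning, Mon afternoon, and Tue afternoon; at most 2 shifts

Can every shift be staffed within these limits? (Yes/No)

No

Total capacity is 9 and 9 slots are needed, so capacity alone doesn't rule it out.
Shifts {Mon morning, Mon afternoon, Tue morning} need 5 worker-slots in total, but the agents available for any of those shifts (Ghosh and Cho) can supply at most 4 among them. So no valid schedule exists.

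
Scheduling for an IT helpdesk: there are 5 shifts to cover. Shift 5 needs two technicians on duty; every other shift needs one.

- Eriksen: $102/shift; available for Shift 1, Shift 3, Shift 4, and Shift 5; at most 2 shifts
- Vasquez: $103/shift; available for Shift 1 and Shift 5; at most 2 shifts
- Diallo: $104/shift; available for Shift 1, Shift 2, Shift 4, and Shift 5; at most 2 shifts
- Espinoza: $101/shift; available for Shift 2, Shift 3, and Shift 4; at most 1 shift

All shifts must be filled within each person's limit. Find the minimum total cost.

$615

Picking the cheapest available technician for each shift independently would cost $610, but that ignores the shift limits.
An optimal schedule: Shift 1→Vasquez, Shift 2→Espinoza, Shift 3→Eriksen, Shift 4→Eriksen, Shift 5→Vasquez+Diallo.
Total: 103 + 101 + 102 + 102 + 103 + 104 = $615.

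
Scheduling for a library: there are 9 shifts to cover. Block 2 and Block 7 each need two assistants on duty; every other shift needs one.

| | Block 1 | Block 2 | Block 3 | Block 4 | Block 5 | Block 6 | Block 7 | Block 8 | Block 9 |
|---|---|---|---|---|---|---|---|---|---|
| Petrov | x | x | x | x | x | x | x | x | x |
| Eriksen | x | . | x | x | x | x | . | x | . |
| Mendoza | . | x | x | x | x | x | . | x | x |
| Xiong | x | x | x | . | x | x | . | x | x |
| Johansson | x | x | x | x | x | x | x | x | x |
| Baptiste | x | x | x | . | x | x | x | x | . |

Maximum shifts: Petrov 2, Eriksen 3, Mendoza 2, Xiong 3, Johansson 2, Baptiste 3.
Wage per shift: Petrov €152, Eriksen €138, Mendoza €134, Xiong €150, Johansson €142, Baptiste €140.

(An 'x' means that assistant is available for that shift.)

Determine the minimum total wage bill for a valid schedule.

Picking the cheapest available assistant for each shift independently would cost €1498, but that ignores the shift limits.
An optimal schedule: Block 1→Eriksen, Block 2→Johansson+Xiong, Block 3→Eriksen, Block 4→Mendoza, Block 5→Eriksen, Block 6→Baptiste, Block 7→Baptiste+Johansson, Block 8→Baptiste, Block 9→Mendoza.
Total: 138 + 142 + 150 + 138 + 134 + 138 + 140 + 140 + 142 + 140 + 134 = €1536.

€1536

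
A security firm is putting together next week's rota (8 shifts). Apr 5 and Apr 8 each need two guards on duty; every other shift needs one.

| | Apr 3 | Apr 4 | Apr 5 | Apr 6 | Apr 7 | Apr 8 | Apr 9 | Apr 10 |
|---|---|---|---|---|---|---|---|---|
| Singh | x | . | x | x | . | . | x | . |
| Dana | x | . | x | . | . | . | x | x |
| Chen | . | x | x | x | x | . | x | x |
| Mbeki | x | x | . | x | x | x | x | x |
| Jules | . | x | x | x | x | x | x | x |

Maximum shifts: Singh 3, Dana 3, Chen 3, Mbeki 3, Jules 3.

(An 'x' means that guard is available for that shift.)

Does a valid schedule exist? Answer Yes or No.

Apr 8 can only be covered by Mbeki and Jules, so that assignment is forced.
One valid schedule: Apr 3→Singh, Apr 4→Chen, Apr 5→Dana+Chen, Apr 6→Singh, Apr 7→Chen, Apr 8→Mbeki+Jules, Apr 9→Singh, Apr 10→Dana.
Loads: Singh 3/3, Dana 2/3, Chen 3/3, Mbeki 1/3, Jules 1/3 — all within limits.

Yes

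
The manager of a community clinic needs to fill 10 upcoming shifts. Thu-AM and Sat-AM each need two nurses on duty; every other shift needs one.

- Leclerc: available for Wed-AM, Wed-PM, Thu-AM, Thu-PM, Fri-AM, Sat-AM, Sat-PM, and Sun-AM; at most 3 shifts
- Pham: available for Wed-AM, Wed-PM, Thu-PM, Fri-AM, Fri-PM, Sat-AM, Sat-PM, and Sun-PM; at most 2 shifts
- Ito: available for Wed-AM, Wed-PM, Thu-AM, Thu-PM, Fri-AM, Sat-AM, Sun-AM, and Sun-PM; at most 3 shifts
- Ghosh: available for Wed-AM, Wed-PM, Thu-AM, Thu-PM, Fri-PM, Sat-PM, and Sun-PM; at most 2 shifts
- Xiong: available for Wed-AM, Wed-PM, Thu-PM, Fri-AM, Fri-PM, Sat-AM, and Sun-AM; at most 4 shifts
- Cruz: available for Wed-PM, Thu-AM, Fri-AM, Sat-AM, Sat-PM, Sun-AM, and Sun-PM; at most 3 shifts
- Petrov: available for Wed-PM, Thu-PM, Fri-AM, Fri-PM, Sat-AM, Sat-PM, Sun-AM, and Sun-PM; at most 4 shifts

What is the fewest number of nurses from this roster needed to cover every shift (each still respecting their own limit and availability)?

12 slots to fill and no one can take more than 4, so at least ⌈12/4⌉ = 3 nurses are needed.
Any 3 nurses together have capacity at most 4+4+3 = 11 < 12 slots, so 3 can never suffice.
Leclerc, Pham, Ito, and Xiong alone can cover everything: Wed-AM→Ito, Wed-PM→Xiong, Thu-AM→Leclerc+Ito, Thu-PM→Xiong, Fri-AM→Xiong, Fri-PM→Pham, Sat-AM→Ito+Xiong, Sat-PM→Leclerc, Sun-AM→Leclerc, Sun-PM→Pham.

4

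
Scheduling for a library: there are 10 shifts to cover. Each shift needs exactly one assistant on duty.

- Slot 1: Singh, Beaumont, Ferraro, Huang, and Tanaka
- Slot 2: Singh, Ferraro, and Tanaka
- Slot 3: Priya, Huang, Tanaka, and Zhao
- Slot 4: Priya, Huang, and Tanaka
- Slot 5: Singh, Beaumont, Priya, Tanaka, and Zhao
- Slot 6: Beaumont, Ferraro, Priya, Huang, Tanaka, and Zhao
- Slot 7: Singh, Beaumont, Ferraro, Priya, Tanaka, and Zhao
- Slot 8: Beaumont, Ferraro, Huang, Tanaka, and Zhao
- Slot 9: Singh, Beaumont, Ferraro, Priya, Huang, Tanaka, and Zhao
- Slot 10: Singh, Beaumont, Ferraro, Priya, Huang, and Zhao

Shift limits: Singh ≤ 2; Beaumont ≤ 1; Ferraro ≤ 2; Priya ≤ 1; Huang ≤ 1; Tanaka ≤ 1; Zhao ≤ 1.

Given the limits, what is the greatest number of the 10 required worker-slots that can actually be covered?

Total capacity across all assistants is 2+1+2+1+1+1+1 = 9, and 10 slots are needed, so at most 9 can be filled.
An assignment achieving 9: Slot 1→Singh, Slot 2→Singh, Slot 3→Huang, Slot 4→Priya, Slot 5→Beaumont, Slot 6→Ferraro, Slot 7→Tanaka, Slot 8→Ferraro, Slot 10→Zhao.
Loads: Singh 2/2, Beaumont 1/1, Ferraro 2/2, Priya 1/1, Huang 1/1, Tanaka 1/1, Zhao 1/1.

9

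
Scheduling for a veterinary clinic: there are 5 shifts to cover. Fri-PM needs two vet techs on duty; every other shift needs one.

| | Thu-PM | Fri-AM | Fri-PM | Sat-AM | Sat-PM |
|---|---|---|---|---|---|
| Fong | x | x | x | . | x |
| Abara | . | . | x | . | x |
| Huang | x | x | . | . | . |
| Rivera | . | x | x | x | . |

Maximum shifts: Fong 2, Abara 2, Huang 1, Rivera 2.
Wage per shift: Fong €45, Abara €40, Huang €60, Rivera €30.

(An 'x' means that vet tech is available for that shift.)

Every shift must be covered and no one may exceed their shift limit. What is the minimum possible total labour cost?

€230

Sat-AM can only be covered by Rivera, so that assignment is forced.
Picking the cheapest available vet tech for each shift independently would cost €215, but that ignores the shift limits.
An optimal schedule: Thu-PM→Fong, Fri-AM→Rivera, Fri-PM→Abara+Fong, Sat-AM→Rivera, Sat-PM→Abara.
Total: 45 + 30 + 40 + 45 + 30 + 40 = €230.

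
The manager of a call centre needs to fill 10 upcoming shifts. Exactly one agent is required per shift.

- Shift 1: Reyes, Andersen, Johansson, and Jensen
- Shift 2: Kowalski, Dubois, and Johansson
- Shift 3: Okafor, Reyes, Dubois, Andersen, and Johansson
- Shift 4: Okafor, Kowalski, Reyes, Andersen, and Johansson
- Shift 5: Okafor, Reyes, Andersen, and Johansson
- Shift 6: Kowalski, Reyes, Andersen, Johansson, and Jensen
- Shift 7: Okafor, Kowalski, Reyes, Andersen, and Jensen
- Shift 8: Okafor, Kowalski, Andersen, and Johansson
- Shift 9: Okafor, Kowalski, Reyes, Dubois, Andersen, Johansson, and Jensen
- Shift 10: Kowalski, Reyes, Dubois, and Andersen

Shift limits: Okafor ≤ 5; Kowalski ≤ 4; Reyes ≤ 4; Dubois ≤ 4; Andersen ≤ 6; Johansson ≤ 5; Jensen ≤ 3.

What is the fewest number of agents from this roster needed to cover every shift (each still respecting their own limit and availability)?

2

10 slots to fill and no one can take more than 6, so at least ⌈10/6⌉ = 2 agents are needed.
Kowalski and Andersen alone can cover everything: Shift 1→Andersen, Shift 2→Kowalski, Shift 3→Andersen, Shift 4→Kowalski, Shift 5→Andersen, Shift 6→Kowalski, Shift 7→Kowalski, Shift 8→Andersen, Shift 9→Andersen, Shift 10→Andersen.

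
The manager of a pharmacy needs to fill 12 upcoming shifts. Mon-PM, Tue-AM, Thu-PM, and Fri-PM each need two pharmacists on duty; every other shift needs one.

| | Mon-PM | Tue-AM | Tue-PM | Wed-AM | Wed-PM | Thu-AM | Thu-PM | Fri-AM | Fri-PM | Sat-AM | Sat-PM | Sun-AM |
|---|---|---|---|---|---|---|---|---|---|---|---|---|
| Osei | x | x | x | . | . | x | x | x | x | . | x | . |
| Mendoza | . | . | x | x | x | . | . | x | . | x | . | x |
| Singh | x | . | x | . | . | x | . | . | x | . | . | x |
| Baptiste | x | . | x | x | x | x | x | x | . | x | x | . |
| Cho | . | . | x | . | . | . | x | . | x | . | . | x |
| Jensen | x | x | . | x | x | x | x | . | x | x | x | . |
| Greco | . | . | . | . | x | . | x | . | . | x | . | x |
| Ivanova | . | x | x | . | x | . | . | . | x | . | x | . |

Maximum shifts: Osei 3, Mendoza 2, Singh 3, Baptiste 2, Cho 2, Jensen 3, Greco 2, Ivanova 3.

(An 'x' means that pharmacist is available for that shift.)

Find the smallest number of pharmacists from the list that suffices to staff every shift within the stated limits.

6

16 slots to fill and no one can take more than 3, so at least ⌈16/3⌉ = 6 pharmacists are needed.
Osei, Mendoza, Singh, Baptiste, Jensen, and Ivanova alone can cover everything: Mon-PM→Singh+Jensen, Tue-AM→Osei+Jensen, Tue-PM→Ivanova, Wed-AM→Mendoza, Wed-PM→Jensen, Thu-AM→Singh, Thu-PM→Osei+Baptiste, Fri-AM→Osei, Fri-PM→Singh+Ivanova, Sat-AM→Baptiste, Sat-PM→Ivanova, Sun-AM→Mendoza.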